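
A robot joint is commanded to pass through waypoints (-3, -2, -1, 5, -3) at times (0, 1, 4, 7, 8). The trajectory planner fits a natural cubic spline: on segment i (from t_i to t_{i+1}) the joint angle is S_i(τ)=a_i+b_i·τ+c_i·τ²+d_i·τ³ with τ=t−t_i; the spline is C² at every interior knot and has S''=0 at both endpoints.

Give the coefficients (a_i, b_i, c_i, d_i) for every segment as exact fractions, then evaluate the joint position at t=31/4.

  seg 0: a=-3 b=203/156 c=0 d=-47/156
  seg 1: a=-2 b=31/78 c=-47/52 d=413/1404
  seg 2: a=-1 b=35/12 c=68/39 d=-959/1404
  seg 3: a=5 b=-395/78 c=-229/52 d=229/156
S(31/4) = -2183/3328

Δ: Δ0=1, Δ1=1/3, Δ2=2, Δ3=-8
row 1: diag=8, rhs=-4; c'=3/8, d'=-1/2
row 2: denom=12−3·3/8=87/8; d'=(10−3·-1/2)/(87/8)=92/87
row 3: denom=8−3·8/29=208/29; d'=(-60−3·92/87)/(208/29)=-229/26
back: M3=-229/26
back: M2=92/87−8/29·-229/26=136/39
back: M1=-1/2−3/8·136/39=-47/26
M: M0=0, M1=-47/26, M2=136/39, M3=-229/26, M4=0
seg 0: a=-3, c=M0/2=0, d=(M1−M0)/(6·1)=-47/156, b=Δ0−h0·(2M0+M1)/6=203/156
seg 1: a=-2, c=M1/2=-47/52, d=(M2−M1)/(6·3)=413/1404, b=Δ1−h1·(2M1+M2)/6=31/78
seg 2: a=-1, c=M2/2=68/39, d=(M3−M2)/(6·3)=-959/1404, b=Δ2−h2·(2M2+M3)/6=35/12
seg 3: a=5, c=M3/2=-229/52, d=(M4−M3)/(6·1)=229/156, b=Δ3−h3·(2M3+M4)/6=-395/78
t_q=31/4 → seg 3, τ=3/4; S=5+-395/78·τ+-229/52·τ²+229/156·τ³=-2183/3328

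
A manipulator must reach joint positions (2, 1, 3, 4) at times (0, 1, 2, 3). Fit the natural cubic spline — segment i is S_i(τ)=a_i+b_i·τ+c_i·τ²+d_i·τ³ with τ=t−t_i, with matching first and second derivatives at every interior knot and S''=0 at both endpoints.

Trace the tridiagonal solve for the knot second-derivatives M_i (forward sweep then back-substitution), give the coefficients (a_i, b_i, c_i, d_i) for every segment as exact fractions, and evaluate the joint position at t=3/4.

Δ: Δ0=-1, Δ1=2, Δ2=1
row 1: diag=4, rhs=18; c'=1/4, d'=9/2
row 2: denom=4−1·1/4=15/4; d'=(-6−1·9/2)/(15/4)=-14/5
back: M2=-14/5
back: M1=9/2−1/4·-14/5=26/5
M: M0=0, M1=26/5, M2=-14/5, M3=0
seg 0: a=2, c=M0/2=0, d=(M1−M0)/(6·1)=13/15, b=Δ0−h0·(2M0+M1)/6=-28/15
seg 1: a=1, c=M1/2=13/5, d=(M2−M1)/(6·1)=-4/3, b=Δ1−h1·(2M1+M2)/6=11/15
seg 2: a=3, c=M2/2=-7/5, d=(M3−M2)/(6·1)=7/15, b=Δ2−h2·(2M2+M3)/6=29/15
t_q=3/4 → seg 0, τ=3/4; S=2+-28/15·τ+0·τ²+13/15·τ³=309/320

  seg 0: a=2 b=-28/15 c=0 d=13/15
  seg 1: a=1 b=11/15 c=13/5 d=-4/3
  seg 2: a=3 b=29/15 c=-7/5 d=7/15
S(3/4) = 309/320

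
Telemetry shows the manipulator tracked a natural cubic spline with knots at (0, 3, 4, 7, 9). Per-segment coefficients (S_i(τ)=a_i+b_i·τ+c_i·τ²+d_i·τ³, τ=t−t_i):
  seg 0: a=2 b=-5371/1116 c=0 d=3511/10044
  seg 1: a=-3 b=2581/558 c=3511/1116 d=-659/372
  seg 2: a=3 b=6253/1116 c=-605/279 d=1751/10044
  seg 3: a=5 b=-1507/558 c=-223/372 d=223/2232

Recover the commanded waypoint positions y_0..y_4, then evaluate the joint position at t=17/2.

y_0 = S_0(0) = a_0 = 2
y_1 = S_1(0) = a_1 = -3
y_2 = S_2(0) = a_2 = 3
y_3 = S_3(0) = a_3 = 5
y_4 = S_3(2) = -2
t_q=17/2 is in segment 3 (τ=3/2); S_3(τ)=-373/5952

y_0=2 y_1=-3 y_2=3 y_3=5 y_4=-2
S(17/2) = -373/5952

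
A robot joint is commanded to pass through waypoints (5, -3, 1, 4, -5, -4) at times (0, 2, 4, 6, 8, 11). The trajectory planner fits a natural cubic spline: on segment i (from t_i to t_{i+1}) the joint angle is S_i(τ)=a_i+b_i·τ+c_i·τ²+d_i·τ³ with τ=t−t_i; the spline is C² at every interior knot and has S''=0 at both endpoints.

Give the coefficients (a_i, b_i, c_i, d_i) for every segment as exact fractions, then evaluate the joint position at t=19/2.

  seg 0: a=5 b=-4382/795 c=0 d=601/1590
  seg 1: a=-3 b=-776/795 c=601/265 d=-62/159
  seg 2: a=1 b=2716/795 c=-19/265 d=-2819/6360
  seg 3: a=4 b=-3481/1590 c=-579/212 d=5011/6360
  seg 4: a=-5 b=-2909/795 c=529/265 d=-529/2385
S(19/2) = -14301/2120

Δ: Δ0=-4, Δ1=2, Δ2=3/2, Δ3=-9/2, Δ4=1/3
row 1: diag=8, rhs=36; c'=1/4, d'=9/2
row 2: denom=8−2·1/4=15/2; d'=(-3−2·9/2)/(15/2)=-8/5
row 3: denom=8−2·4/15=112/15; d'=(-36−2·-8/5)/(112/15)=-123/28
row 4: denom=10−2·15/56=265/28; d'=(29−2·-123/28)/(265/28)=1058/265
back: M4=1058/265
back: M3=-123/28−15/56·1058/265=-579/106
back: M2=-8/5−4/15·-579/106=-38/265
back: M1=9/2−1/4·-38/265=1202/265
M: M0=0, M1=1202/265, M2=-38/265, M3=-579/106, M4=1058/265, M5=0
seg 0: a=5, c=M0/2=0, d=(M1−M0)/(6·2)=601/1590, b=Δ0−h0·(2M0+M1)/6=-4382/795
seg 1: a=-3, c=M1/2=601/265, d=(M2−M1)/(6·2)=-62/159, b=Δ1−h1·(2M1+M2)/6=-776/795
seg 2: a=1, c=M2/2=-19/265, d=(M3−M2)/(6·2)=-2819/6360, b=Δ2−h2·(2M2+M3)/6=2716/795
seg 3: a=4, c=M3/2=-579/212, d=(M4−M3)/(6·2)=5011/6360, b=Δ3−h3·(2M3+M4)/6=-3481/1590
seg 4: a=-5, c=M4/2=529/265, d=(M5−M4)/(6·3)=-529/2385, b=Δ4−h4·(2M4+M5)/6=-2909/795
t_q=19/2 → seg 4, τ=3/2; S=-5+-2909/795·τ+529/265·τ²+-529/2385·τ³=-14301/2120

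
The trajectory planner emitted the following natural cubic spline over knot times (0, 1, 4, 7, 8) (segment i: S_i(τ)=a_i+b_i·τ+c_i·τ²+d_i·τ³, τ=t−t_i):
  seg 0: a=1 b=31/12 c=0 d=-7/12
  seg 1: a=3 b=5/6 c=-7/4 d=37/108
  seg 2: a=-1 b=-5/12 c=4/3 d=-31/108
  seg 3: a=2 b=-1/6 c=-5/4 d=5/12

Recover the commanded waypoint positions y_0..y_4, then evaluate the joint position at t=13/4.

y_0 = S_0(0) = a_0 = 1
y_1 = S_1(0) = a_1 = 3
y_2 = S_2(0) = a_2 = -1
y_3 = S_3(0) = a_3 = 2
y_4 = S_3(1) = 1
t_q=13/4 is in segment 1 (τ=9/4); S_1(τ)=-21/256

y_0=1 y_1=3 y_2=-1 y_3=2 y_4=1
S(13/4) = -21/256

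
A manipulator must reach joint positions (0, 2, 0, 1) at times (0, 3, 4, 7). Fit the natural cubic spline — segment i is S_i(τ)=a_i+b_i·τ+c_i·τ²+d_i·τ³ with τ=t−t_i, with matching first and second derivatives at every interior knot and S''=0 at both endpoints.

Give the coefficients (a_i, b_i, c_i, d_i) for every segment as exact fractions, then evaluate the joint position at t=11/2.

  seg 0: a=0 b=113/63 c=0 d=-71/567
  seg 1: a=2 b=-100/63 c=-71/63 d=5/7
  seg 2: a=0 b=-107/63 c=64/63 d=-64/567
S(11/2) = -9/14

Δ: Δ0=2/3, Δ1=-2, Δ2=1/3
row 1: diag=8, rhs=-16; c'=1/8, d'=-2
row 2: denom=8−1·1/8=63/8; d'=(14−1·-2)/(63/8)=128/63
back: M2=128/63
back: M1=-2−1/8·128/63=-142/63
M: M0=0, M1=-142/63, M2=128/63, M3=0
seg 0: a=0, c=M0/2=0, d=(M1−M0)/(6·3)=-71/567, b=Δ0−h0·(2M0+M1)/6=113/63
seg 1: a=2, c=M1/2=-71/63, d=(M2−M1)/(6·1)=5/7, b=Δ1−h1·(2M1+M2)/6=-100/63
seg 2: a=0, c=M2/2=64/63, d=(M3−M2)/(6·3)=-64/567, b=Δ2−h2·(2M2+M3)/6=-107/63
t_q=11/2 → seg 2, τ=3/2; S=0+-107/63·τ+64/63·τ²+-64/567·τ³=-9/14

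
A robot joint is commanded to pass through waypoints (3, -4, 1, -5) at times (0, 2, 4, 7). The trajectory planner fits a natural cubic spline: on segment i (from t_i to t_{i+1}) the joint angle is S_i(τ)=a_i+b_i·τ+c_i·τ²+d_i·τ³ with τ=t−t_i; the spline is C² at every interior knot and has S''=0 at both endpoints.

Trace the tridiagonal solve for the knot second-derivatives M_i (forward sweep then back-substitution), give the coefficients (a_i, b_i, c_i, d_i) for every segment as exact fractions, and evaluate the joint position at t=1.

  seg 0: a=3 b=-101/19 c=0 d=69/152
  seg 1: a=-4 b=5/38 c=207/76 d=-117/152
  seg 2: a=1 b=34/19 c=-36/19 d=4/19
S(1) = -283/152

Δ: Δ0=-7/2, Δ1=5/2, Δ2=-2
row 1: diag=8, rhs=36; c'=1/4, d'=9/2
row 2: denom=10−2·1/4=19/2; d'=(-27−2·9/2)/(19/2)=-72/19
back: M2=-72/19
back: M1=9/2−1/4·-72/19=207/38
M: M0=0, M1=207/38, M2=-72/19, M3=0
seg 0: a=3, c=M0/2=0, d=(M1−M0)/(6·2)=69/152, b=Δ0−h0·(2M0+M1)/6=-101/19
seg 1: a=-4, c=M1/2=207/76, d=(M2−M1)/(6·2)=-117/152, b=Δ1−h1·(2M1+M2)/6=5/38
seg 2: a=1, c=M2/2=-36/19, d=(M3−M2)/(6·3)=4/19, b=Δ2−h2·(2M2+M3)/6=34/19
t_q=1 → seg 0, τ=1; S=3+-101/19·τ+0·τ²+69/152·τ³=-283/152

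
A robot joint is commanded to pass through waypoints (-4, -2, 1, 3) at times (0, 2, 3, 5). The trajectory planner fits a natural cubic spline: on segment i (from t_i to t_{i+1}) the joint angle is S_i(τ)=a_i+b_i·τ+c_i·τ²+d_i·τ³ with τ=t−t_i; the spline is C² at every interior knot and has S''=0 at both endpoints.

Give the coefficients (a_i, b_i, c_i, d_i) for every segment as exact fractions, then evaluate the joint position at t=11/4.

Δ: Δ0=1, Δ1=3, Δ2=1
row 1: diag=6, rhs=12; c'=1/6, d'=2
row 2: denom=6−1·1/6=35/6; d'=(-12−1·2)/(35/6)=-12/5
back: M2=-12/5
back: M1=2−1/6·-12/5=12/5
M: M0=0, M1=12/5, M2=-12/5, M3=0
seg 0: a=-4, c=M0/2=0, d=(M1−M0)/(6·2)=1/5, b=Δ0−h0·(2M0+M1)/6=1/5
seg 1: a=-2, c=M1/2=6/5, d=(M2−M1)/(6·1)=-4/5, b=Δ1−h1·(2M1+M2)/6=13/5
seg 2: a=1, c=M2/2=-6/5, d=(M3−M2)/(6·2)=1/5, b=Δ2−h2·(2M2+M3)/6=13/5
t_q=11/4 → seg 1, τ=3/4; S=-2+13/5·τ+6/5·τ²+-4/5·τ³=23/80

  seg 0: a=-4 b=1/5 c=0 d=1/5
  seg 1: a=-2 b=13/5 c=6/5 d=-4/5
  seg 2: a=1 b=13/5 c=-6/5 d=1/5
S(11/4) = 23/80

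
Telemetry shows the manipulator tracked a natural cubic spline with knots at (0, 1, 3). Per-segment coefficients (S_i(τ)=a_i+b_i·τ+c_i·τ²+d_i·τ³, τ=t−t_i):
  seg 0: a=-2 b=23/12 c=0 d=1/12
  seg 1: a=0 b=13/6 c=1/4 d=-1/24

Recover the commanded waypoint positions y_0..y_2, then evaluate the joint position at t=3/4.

y_0 = S_0(0) = a_0 = -2
y_1 = S_1(0) = a_1 = 0
y_2 = S_1(2) = 5
t_q=3/4 is in segment 0 (τ=3/4); S_0(τ)=-135/256

y_0=-2 y_1=0 y_2=5
S(3/4) = -135/256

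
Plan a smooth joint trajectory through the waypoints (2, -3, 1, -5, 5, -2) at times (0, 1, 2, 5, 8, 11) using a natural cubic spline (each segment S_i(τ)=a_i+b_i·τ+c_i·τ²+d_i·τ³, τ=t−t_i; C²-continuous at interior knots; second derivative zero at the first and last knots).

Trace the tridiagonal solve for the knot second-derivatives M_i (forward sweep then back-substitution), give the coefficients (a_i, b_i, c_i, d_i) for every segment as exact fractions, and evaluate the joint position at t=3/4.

  seg 0: a=2 b=-1058/139 c=0 d=363/139
  seg 1: a=-3 b=31/139 c=1089/139 d=-564/139
  seg 2: a=1 b=517/139 c=-603/139 d=338/417
  seg 3: a=-5 b=-59/139 c=411/139 d=-2132/3753
  seg 4: a=5 b=275/139 c=-899/417 d=899/3753
S(3/4) = -23191/8896

Δ: Δ0=-5, Δ1=4, Δ2=-2, Δ3=10/3, Δ4=-7/3
row 1: diag=4, rhs=54; c'=1/4, d'=27/2
row 2: denom=8−1·1/4=31/4; d'=(-36−1·27/2)/(31/4)=-198/31
row 3: denom=12−3·12/31=336/31; d'=(32−3·-198/31)/(336/31)=793/168
row 4: denom=12−3·31/112=1251/112; d'=(-34−3·793/168)/(1251/112)=-1798/417
back: M4=-1798/417
back: M3=793/168−31/112·-1798/417=822/139
back: M2=-198/31−12/31·822/139=-1206/139
back: M1=27/2−1/4·-1206/139=2178/139
M: M0=0, M1=2178/139, M2=-1206/139, M3=822/139, M4=-1798/417, M5=0
seg 0: a=2, c=M0/2=0, d=(M1−M0)/(6·1)=363/139, b=Δ0−h0·(2M0+M1)/6=-1058/139
seg 1: a=-3, c=M1/2=1089/139, d=(M2−M1)/(6·1)=-564/139, b=Δ1−h1·(2M1+M2)/6=31/139
seg 2: a=1, c=M2/2=-603/139, d=(M3−M2)/(6·3)=338/417, b=Δ2−h2·(2M2+M3)/6=517/139
seg 3: a=-5, c=M3/2=411/139, d=(M4−M3)/(6·3)=-2132/3753, b=Δ3−h3·(2M3+M4)/6=-59/139
seg 4: a=5, c=M4/2=-899/417, d=(M5−M4)/(6·3)=899/3753, b=Δ4−h4·(2M4+M5)/6=275/139
t_q=3/4 → seg 0, τ=3/4; S=2+-1058/139·τ+0·τ²+363/139·τ³=-23191/8896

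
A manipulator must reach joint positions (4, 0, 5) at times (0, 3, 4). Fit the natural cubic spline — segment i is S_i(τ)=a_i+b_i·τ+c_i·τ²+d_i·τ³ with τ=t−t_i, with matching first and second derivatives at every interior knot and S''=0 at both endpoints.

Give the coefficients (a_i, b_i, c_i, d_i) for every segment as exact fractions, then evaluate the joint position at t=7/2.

  seg 0: a=4 b=-89/24 c=0 d=19/72
  seg 1: a=0 b=41/12 c=19/8 d=-19/24
S(7/2) = 141/64

Δ: Δ0=-4/3, Δ1=5
row 1: diag=8, rhs=38; c'=1/8, d'=19/4
back: M1=19/4
M: M0=0, M1=19/4, M2=0
seg 0: a=4, c=M0/2=0, d=(M1−M0)/(6·3)=19/72, b=Δ0−h0·(2M0+M1)/6=-89/24
seg 1: a=0, c=M1/2=19/8, d=(M2−M1)/(6·1)=-19/24, b=Δ1−h1·(2M1+M2)/6=41/12
t_q=7/2 → seg 1, τ=1/2; S=0+41/12·τ+19/8·τ²+-19/24·τ³=141/64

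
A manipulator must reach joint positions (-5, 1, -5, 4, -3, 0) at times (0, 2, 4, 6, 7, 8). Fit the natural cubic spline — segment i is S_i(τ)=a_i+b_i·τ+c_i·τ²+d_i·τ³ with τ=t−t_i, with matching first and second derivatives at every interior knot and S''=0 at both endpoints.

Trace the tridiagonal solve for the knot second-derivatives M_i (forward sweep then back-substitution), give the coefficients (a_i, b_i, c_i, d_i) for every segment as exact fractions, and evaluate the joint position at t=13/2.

Δ: Δ0=3, Δ1=-3, Δ2=9/2, Δ3=-7, Δ4=3
row 1: diag=8, rhs=-36; c'=1/4, d'=-9/2
row 2: denom=8−2·1/4=15/2; d'=(45−2·-9/2)/(15/2)=36/5
row 3: denom=6−2·4/15=82/15; d'=(-69−2·36/5)/(82/15)=-1251/82
row 4: denom=4−1·15/82=313/82; d'=(60−1·-1251/82)/(313/82)=6171/313
back: M4=6171/313
back: M3=-1251/82−15/82·6171/313=-5904/313
back: M2=36/5−4/15·-5904/313=3828/313
back: M1=-9/2−1/4·3828/313=-4731/626
M: M0=0, M1=-4731/626, M2=3828/313, M3=-5904/313, M4=6171/313, M5=0
seg 0: a=-5, c=M0/2=0, d=(M1−M0)/(6·2)=-1577/2504, b=Δ0−h0·(2M0+M1)/6=3455/626
seg 1: a=1, c=M1/2=-4731/1252, d=(M2−M1)/(6·2)=4129/2504, b=Δ1−h1·(2M1+M2)/6=-638/313
seg 2: a=-5, c=M2/2=1914/313, d=(M3−M2)/(6·2)=-811/313, b=Δ2−h2·(2M2+M3)/6=1649/626
seg 3: a=4, c=M3/2=-2952/313, d=(M4−M3)/(6·1)=4025/626, b=Δ3−h3·(2M3+M4)/6=-2503/626
seg 4: a=-3, c=M4/2=6171/626, d=(M5−M4)/(6·1)=-2057/626, b=Δ4−h4·(2M4+M5)/6=-1118/313
t_q=13/2 → seg 3, τ=1/2; S=4+-2503/626·τ+-2952/313·τ²+4025/626·τ³=2237/5008

  seg 0: a=-5 b=3455/626 c=0 d=-1577/2504
  seg 1: a=1 b=-638/313 c=-4731/1252 d=4129/2504
  seg 2: a=-5 b=1649/626 c=1914/313 d=-811/313
  seg 3: a=4 b=-2503/626 c=-2952/313 d=4025/626
  seg 4: a=-3 b=-1118/313 c=6171/626 d=-2057/626
S(13/2) = 2237/5008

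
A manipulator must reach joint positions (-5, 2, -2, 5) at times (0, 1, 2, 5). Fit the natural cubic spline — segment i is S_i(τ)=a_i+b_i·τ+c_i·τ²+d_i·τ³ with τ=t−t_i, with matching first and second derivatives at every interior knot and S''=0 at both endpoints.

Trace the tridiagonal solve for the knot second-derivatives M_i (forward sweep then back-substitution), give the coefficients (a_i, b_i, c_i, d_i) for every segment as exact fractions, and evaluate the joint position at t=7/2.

Δ: Δ0=7, Δ1=-4, Δ2=7/3
row 1: diag=4, rhs=-66; c'=1/4, d'=-33/2
row 2: denom=8−1·1/4=31/4; d'=(38−1·-33/2)/(31/4)=218/31
back: M2=218/31
back: M1=-33/2−1/4·218/31=-566/31
M: M0=0, M1=-566/31, M2=218/31, M3=0
seg 0: a=-5, c=M0/2=0, d=(M1−M0)/(6·1)=-283/93, b=Δ0−h0·(2M0+M1)/6=934/93
seg 1: a=2, c=M1/2=-283/31, d=(M2−M1)/(6·1)=392/93, b=Δ1−h1·(2M1+M2)/6=85/93
seg 2: a=-2, c=M2/2=109/31, d=(M3−M2)/(6·3)=-109/279, b=Δ2−h2·(2M2+M3)/6=-437/93
t_q=7/2 → seg 2, τ=3/2; S=-2+-437/93·τ+109/31·τ²+-109/279·τ³=-609/248

  seg 0: a=-5 b=934/93 c=0 d=-283/93
  seg 1: a=2 b=85/93 c=-283/31 d=392/93
  seg 2: a=-2 b=-437/93 c=109/31 d=-109/279
S(7/2) = -609/248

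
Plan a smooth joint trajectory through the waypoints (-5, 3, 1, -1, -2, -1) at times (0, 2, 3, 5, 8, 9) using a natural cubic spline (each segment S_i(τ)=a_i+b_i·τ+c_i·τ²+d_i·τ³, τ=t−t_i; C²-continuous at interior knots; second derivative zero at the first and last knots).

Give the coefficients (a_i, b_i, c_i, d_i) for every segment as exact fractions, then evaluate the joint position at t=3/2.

  seg 0: a=-5 b=42110/6879 c=0 d=-7297/13758
  seg 1: a=3 b=-1672/6879 c=-7297/2293 d=9805/6879
  seg 2: a=1 b=-16039/6879 c=2508/2293 d=-1472/6879
  seg 3: a=-1 b=-3607/6879 c=-436/2293 d=194/2293
  seg 4: a=-2 b=4259/6879 c=1310/2293 d=-1310/6879
S(3/2) = 87767/36688

Δ: Δ0=4, Δ1=-2, Δ2=-1, Δ3=-1/3, Δ4=1
row 1: diag=6, rhs=-36; c'=1/6, d'=-6
row 2: denom=6−1·1/6=35/6; d'=(6−1·-6)/(35/6)=72/35
row 3: denom=10−2·12/35=326/35; d'=(4−2·72/35)/(326/35)=-2/163
row 4: denom=8−3·105/326=2293/326; d'=(8−3·-2/163)/(2293/326)=2620/2293
back: M4=2620/2293
back: M3=-2/163−105/326·2620/2293=-872/2293
back: M2=72/35−12/35·-872/2293=5016/2293
back: M1=-6−1/6·5016/2293=-14594/2293
M: M0=0, M1=-14594/2293, M2=5016/2293, M3=-872/2293, M4=2620/2293, M5=0
seg 0: a=-5, c=M0/2=0, d=(M1−M0)/(6·2)=-7297/13758, b=Δ0−h0·(2M0+M1)/6=42110/6879
seg 1: a=3, c=M1/2=-7297/2293, d=(M2−M1)/(6·1)=9805/6879, b=Δ1−h1·(2M1+M2)/6=-1672/6879
seg 2: a=1, c=M2/2=2508/2293, d=(M3−M2)/(6·2)=-1472/6879, b=Δ2−h2·(2M2+M3)/6=-16039/6879
seg 3: a=-1, c=M3/2=-436/2293, d=(M4−M3)/(6·3)=194/2293, b=Δ3−h3·(2M3+M4)/6=-3607/6879
seg 4: a=-2, c=M4/2=1310/2293, d=(M5−M4)/(6·1)=-1310/6879, b=Δ4−h4·(2M4+M5)/6=4259/6879
t_q=3/2 → seg 0, τ=3/2; S=-5+42110/6879·τ+0·τ²+-7297/13758·τ³=87767/36688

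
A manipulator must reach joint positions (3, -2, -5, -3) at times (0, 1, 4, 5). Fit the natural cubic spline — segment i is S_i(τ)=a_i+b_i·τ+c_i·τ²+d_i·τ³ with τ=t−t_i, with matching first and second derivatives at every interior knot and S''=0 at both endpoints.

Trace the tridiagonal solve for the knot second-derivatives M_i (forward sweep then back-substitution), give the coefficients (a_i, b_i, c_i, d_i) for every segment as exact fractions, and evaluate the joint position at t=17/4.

Δ: Δ0=-5, Δ1=-1, Δ2=2
row 1: diag=8, rhs=24; c'=3/8, d'=3
row 2: denom=8−3·3/8=55/8; d'=(18−3·3)/(55/8)=72/55
back: M2=72/55
back: M1=3−3/8·72/55=138/55
M: M0=0, M1=138/55, M2=72/55, M3=0
seg 0: a=3, c=M0/2=0, d=(M1−M0)/(6·1)=23/55, b=Δ0−h0·(2M0+M1)/6=-298/55
seg 1: a=-2, c=M1/2=69/55, d=(M2−M1)/(6·3)=-1/15, b=Δ1−h1·(2M1+M2)/6=-229/55
seg 2: a=-5, c=M2/2=36/55, d=(M3−M2)/(6·1)=-12/55, b=Δ2−h2·(2M2+M3)/6=86/55
t_q=17/4 → seg 2, τ=1/4; S=-5+86/55·τ+36/55·τ²+-12/55·τ³=-4023/880

  seg 0: a=3 b=-298/55 c=0 d=23/55
  seg 1: a=-2 b=-229/55 c=69/55 d=-1/15
  seg 2: a=-5 b=86/55 c=36/55 d=-12/55
S(17/4) = -4023/880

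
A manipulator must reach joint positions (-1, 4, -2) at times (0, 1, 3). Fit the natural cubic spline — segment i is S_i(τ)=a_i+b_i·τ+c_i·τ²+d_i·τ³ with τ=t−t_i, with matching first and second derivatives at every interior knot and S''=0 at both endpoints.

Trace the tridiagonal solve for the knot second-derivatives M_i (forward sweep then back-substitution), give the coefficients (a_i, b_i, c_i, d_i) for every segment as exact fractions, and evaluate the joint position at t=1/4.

Δ: Δ0=5, Δ1=-3
row 1: diag=6, rhs=-48; c'=1/3, d'=-8
back: M1=-8
M: M0=0, M1=-8, M2=0
seg 0: a=-1, c=M0/2=0, d=(M1−M0)/(6·1)=-4/3, b=Δ0−h0·(2M0+M1)/6=19/3
seg 1: a=4, c=M1/2=-4, d=(M2−M1)/(6·2)=2/3, b=Δ1−h1·(2M1+M2)/6=7/3
t_q=1/4 → seg 0, τ=1/4; S=-1+19/3·τ+0·τ²+-4/3·τ³=9/16

  seg 0: a=-1 b=19/3 c=0 d=-4/3
  seg 1: a=4 b=7/3 c=-4 d=2/3
S(1/4) = 9/16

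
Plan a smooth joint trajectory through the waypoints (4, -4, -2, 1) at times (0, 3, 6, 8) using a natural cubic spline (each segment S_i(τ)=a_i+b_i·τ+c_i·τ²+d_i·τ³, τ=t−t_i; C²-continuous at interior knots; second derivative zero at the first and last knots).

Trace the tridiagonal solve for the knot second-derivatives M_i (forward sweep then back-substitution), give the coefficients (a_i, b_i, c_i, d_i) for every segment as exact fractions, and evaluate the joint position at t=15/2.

Δ: Δ0=-8/3, Δ1=2/3, Δ2=3/2
row 1: diag=12, rhs=20; c'=1/4, d'=5/3
row 2: denom=10−3·1/4=37/4; d'=(5−3·5/3)/(37/4)=0
back: M2=0
back: M1=5/3−1/4·0=5/3
M: M0=0, M1=5/3, M2=0, M3=0
seg 0: a=4, c=M0/2=0, d=(M1−M0)/(6·3)=5/54, b=Δ0−h0·(2M0+M1)/6=-7/2
seg 1: a=-4, c=M1/2=5/6, d=(M2−M1)/(6·3)=-5/54, b=Δ1−h1·(2M1+M2)/6=-1
seg 2: a=-2, c=M2/2=0, d=(M3−M2)/(6·2)=0, b=Δ2−h2·(2M2+M3)/6=3/2
t_q=15/2 → seg 2, τ=3/2; S=-2+3/2·τ+0·τ²+0·τ³=1/4

  seg 0: a=4 b=-7/2 c=0 d=5/54
  seg 1: a=-4 b=-1 c=5/6 d=-5/54
  seg 2: a=-2 b=3/2 c=0 d=0
S(15/2) = 1/4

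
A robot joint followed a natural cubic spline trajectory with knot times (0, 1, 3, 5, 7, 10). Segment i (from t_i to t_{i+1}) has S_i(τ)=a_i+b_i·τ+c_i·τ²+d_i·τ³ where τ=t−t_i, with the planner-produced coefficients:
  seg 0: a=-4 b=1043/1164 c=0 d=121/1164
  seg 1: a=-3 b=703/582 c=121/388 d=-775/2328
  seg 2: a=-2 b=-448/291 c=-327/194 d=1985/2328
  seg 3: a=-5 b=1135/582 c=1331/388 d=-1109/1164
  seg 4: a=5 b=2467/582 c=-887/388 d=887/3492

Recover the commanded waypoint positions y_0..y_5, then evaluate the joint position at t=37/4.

y_0=-4 y_1=-3 y_2=-2 y_3=-5 y_4=5 y_5=4
S(37/4) = 145451/24832

y_0 = S_0(0) = a_0 = -4
y_1 = S_1(0) = a_1 = -3
y_2 = S_2(0) = a_2 = -2
y_3 = S_3(0) = a_3 = -5
y_4 = S_4(0) = a_4 = 5
y_5 = S_4(3) = 4
t_q=37/4 is in segment 4 (τ=9/4); S_4(τ)=145451/24832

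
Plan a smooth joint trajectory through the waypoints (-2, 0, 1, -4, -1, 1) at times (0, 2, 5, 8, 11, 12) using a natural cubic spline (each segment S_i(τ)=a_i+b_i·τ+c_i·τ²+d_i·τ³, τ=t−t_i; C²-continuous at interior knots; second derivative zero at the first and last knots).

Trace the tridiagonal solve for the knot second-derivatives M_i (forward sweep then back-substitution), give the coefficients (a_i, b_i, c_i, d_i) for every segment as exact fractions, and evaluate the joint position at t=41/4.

  seg 0: a=-2 b=2953/2979 c=0 d=13/5958
  seg 1: a=0 b=3031/2979 c=13/993 d=-2155/26811
  seg 2: a=1 b=-3200/2979 c=-2116/2979 d=4583/26811
  seg 3: a=-4 b=-2147/2979 c=2467/2979 d=-2275/26811
  seg 4: a=-1 b=5830/2979 c=64/993 d=-64/2979
S(41/4) = -50751/21184

Δ: Δ0=1, Δ1=1/3, Δ2=-5/3, Δ3=1, Δ4=2
row 1: diag=10, rhs=-4; c'=3/10, d'=-2/5
row 2: denom=12−3·3/10=111/10; d'=(-12−3·-2/5)/(111/10)=-36/37
row 3: denom=12−3·10/37=414/37; d'=(16−3·-36/37)/(414/37)=350/207
row 4: denom=8−3·37/138=331/46; d'=(6−3·350/207)/(331/46)=128/993
back: M4=128/993
back: M3=350/207−37/138·128/993=4934/2979
back: M2=-36/37−10/37·4934/2979=-4232/2979
back: M1=-2/5−3/10·-4232/2979=26/993
M: M0=0, M1=26/993, M2=-4232/2979, M3=4934/2979, M4=128/993, M5=0
seg 0: a=-2, c=M0/2=0, d=(M1−M0)/(6·2)=13/5958, b=Δ0−h0·(2M0+M1)/6=2953/2979
seg 1: a=0, c=M1/2=13/993, d=(M2−M1)/(6·3)=-2155/26811, b=Δ1−h1·(2M1+M2)/6=3031/2979
seg 2: a=1, c=M2/2=-2116/2979, d=(M3−M2)/(6·3)=4583/26811, b=Δ2−h2·(2M2+M3)/6=-3200/2979
seg 3: a=-4, c=M3/2=2467/2979, d=(M4−M3)/(6·3)=-2275/26811, b=Δ3−h3·(2M3+M4)/6=-2147/2979
seg 4: a=-1, c=M4/2=64/993, d=(M5−M4)/(6·1)=-64/2979, b=Δ4−h4·(2M4+M5)/6=5830/2979
t_q=41/4 → seg 3, τ=9/4; S=-4+-2147/2979·τ+2467/2979·τ²+-2275/26811·τ³=-50751/21184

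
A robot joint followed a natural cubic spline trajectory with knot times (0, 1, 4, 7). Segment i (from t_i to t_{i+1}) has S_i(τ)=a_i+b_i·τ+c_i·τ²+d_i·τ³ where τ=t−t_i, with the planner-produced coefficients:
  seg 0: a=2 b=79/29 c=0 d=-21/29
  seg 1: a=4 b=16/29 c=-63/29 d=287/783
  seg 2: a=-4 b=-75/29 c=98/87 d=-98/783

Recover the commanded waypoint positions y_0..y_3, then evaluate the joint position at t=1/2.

y_0=2 y_1=4 y_2=-4 y_3=-5
S(1/2) = 759/232

y_0 = S_0(0) = a_0 = 2
y_1 = S_1(0) = a_1 = 4
y_2 = S_2(0) = a_2 = -4
y_3 = S_2(3) = -5
t_q=1/2 is in segment 0 (τ=1/2); S_0(τ)=759/232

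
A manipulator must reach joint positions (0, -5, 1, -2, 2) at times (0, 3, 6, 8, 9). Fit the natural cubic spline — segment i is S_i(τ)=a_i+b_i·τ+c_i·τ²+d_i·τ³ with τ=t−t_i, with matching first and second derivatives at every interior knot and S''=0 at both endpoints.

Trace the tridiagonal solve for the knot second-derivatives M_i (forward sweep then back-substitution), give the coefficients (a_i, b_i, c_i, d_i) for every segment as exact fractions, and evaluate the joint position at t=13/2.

Δ: Δ0=-5/3, Δ1=2, Δ2=-3/2, Δ3=4
row 1: diag=12, rhs=22; c'=1/4, d'=11/6
row 2: denom=10−3·1/4=37/4; d'=(-21−3·11/6)/(37/4)=-106/37
row 3: denom=6−2·8/37=206/37; d'=(33−2·-106/37)/(206/37)=1433/206
back: M3=1433/206
back: M2=-106/37−8/37·1433/206=-450/103
back: M1=11/6−1/4·-450/103=904/309
M: M0=0, M1=904/309, M2=-450/103, M3=1433/206, M4=0
seg 0: a=0, c=M0/2=0, d=(M1−M0)/(6·3)=452/2781, b=Δ0−h0·(2M0+M1)/6=-967/309
seg 1: a=-5, c=M1/2=452/309, d=(M2−M1)/(6·3)=-1127/2781, b=Δ1−h1·(2M1+M2)/6=389/309
seg 2: a=1, c=M2/2=-225/103, d=(M3−M2)/(6·2)=2333/2472, b=Δ2−h2·(2M2+M3)/6=-280/309
seg 3: a=-2, c=M3/2=1433/412, d=(M4−M3)/(6·1)=-1433/1236, b=Δ3−h3·(2M3+M4)/6=1039/618
t_q=13/2 → seg 2, τ=1/2; S=1+-280/309·τ+-225/103·τ²+2333/2472·τ³=783/6592

  seg 0: a=0 b=-967/309 c=0 d=452/2781
  seg 1: a=-5 b=389/309 c=452/309 d=-1127/2781
  seg 2: a=1 b=-280/309 c=-225/103 d=2333/2472
  seg 3: a=-2 b=1039/618 c=1433/412 d=-1433/1236
S(13/2) = 783/6592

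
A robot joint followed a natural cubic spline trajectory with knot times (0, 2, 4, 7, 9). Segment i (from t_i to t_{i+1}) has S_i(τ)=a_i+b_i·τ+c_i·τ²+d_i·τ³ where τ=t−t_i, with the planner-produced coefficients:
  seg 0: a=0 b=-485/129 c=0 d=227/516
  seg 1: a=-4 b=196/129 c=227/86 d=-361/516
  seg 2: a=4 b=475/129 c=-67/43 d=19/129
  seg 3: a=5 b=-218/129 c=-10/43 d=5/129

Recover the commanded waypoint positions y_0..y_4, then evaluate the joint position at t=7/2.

y_0 = S_0(0) = a_0 = 0
y_1 = S_1(0) = a_1 = -4
y_2 = S_2(0) = a_2 = 4
y_3 = S_3(0) = a_3 = 5
y_4 = S_3(2) = 1
t_q=7/2 is in segment 1 (τ=3/2); S_1(τ)=2555/1376

y_0=0 y_1=-4 y_2=4 y_3=5 y_4=1
S(7/2) = 2555/1376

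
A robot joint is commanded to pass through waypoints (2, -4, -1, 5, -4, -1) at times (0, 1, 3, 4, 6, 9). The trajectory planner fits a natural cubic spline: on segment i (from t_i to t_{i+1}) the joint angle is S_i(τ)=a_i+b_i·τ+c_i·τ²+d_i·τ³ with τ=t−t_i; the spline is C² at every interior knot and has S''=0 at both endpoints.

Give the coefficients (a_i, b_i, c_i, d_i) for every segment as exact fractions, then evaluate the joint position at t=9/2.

  seg 0: a=2 b=-12101/1732 c=0 d=1709/1732
  seg 1: a=-4 b=-3487/866 c=5127/1732 d=-341/3464
  seg 2: a=-1 b=2872/433 c=1026/433 d=-1300/433
  seg 3: a=5 b=1024/433 c=-2874/433 d=5551/3464
  seg 4: a=-4 b=-4291/866 c=5157/1732 d=-573/1732
S(9/2) = 130895/27712

Δ: Δ0=-6, Δ1=3/2, Δ2=6, Δ3=-9/2, Δ4=1
row 1: diag=6, rhs=45; c'=1/3, d'=15/2
row 2: denom=6−2·1/3=16/3; d'=(27−2·15/2)/(16/3)=9/4
row 3: denom=6−1·3/16=93/16; d'=(-63−1·9/4)/(93/16)=-348/31
row 4: denom=10−2·32/93=866/93; d'=(33−2·-348/31)/(866/93)=5157/866
back: M4=5157/866
back: M3=-348/31−32/93·5157/866=-5748/433
back: M2=9/4−3/16·-5748/433=2052/433
back: M1=15/2−1/3·2052/433=5127/866
M: M0=0, M1=5127/866, M2=2052/433, M3=-5748/433, M4=5157/866, M5=0
seg 0: a=2, c=M0/2=0, d=(M1−M0)/(6·1)=1709/1732, b=Δ0−h0·(2M0+M1)/6=-12101/1732
seg 1: a=-4, c=M1/2=5127/1732, d=(M2−M1)/(6·2)=-341/3464, b=Δ1−h1·(2M1+M2)/6=-3487/866
seg 2: a=-1, c=M2/2=1026/433, d=(M3−M2)/(6·1)=-1300/433, b=Δ2−h2·(2M2+M3)/6=2872/433
seg 3: a=5, c=M3/2=-2874/433, d=(M4−M3)/(6·2)=5551/3464, b=Δ3−h3·(2M3+M4)/6=1024/433
seg 4: a=-4, c=M4/2=5157/1732, d=(M5−M4)/(6·3)=-573/1732, b=Δ4−h4·(2M4+M5)/6=-4291/866
t_q=9/2 → seg 3, τ=1/2; S=5+1024/433·τ+-2874/433·τ²+5551/3464·τ³=130895/27712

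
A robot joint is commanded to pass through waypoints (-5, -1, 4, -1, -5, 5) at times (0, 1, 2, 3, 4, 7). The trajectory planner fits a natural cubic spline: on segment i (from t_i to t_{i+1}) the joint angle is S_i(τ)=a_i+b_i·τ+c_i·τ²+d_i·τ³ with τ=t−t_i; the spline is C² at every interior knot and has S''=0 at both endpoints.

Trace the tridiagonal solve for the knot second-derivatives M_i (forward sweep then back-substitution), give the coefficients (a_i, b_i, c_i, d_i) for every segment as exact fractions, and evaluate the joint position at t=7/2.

Δ: Δ0=4, Δ1=5, Δ2=-5, Δ3=-4, Δ4=10/3
row 1: diag=4, rhs=6; c'=1/4, d'=3/2
row 2: denom=4−1·1/4=15/4; d'=(-60−1·3/2)/(15/4)=-82/5
row 3: denom=4−1·4/15=56/15; d'=(6−1·-82/5)/(56/15)=6
row 4: denom=8−1·15/56=433/56; d'=(44−1·6)/(433/56)=2128/433
back: M4=2128/433
back: M3=6−15/56·2128/433=2028/433
back: M2=-82/5−4/15·2028/433=-7642/433
back: M1=3/2−1/4·-7642/433=2560/433
M: M0=0, M1=2560/433, M2=-7642/433, M3=2028/433, M4=2128/433, M5=0
seg 0: a=-5, c=M0/2=0, d=(M1−M0)/(6·1)=1280/1299, b=Δ0−h0·(2M0+M1)/6=3916/1299
seg 1: a=-1, c=M1/2=1280/433, d=(M2−M1)/(6·1)=-5101/1299, b=Δ1−h1·(2M1+M2)/6=7756/1299
seg 2: a=4, c=M2/2=-3821/433, d=(M3−M2)/(6·1)=4835/1299, b=Δ2−h2·(2M2+M3)/6=133/1299
seg 3: a=-1, c=M3/2=1014/433, d=(M4−M3)/(6·1)=50/1299, b=Δ3−h3·(2M3+M4)/6=-8288/1299
seg 4: a=-5, c=M4/2=1064/433, d=(M5−M4)/(6·3)=-1064/3897, b=Δ4−h4·(2M4+M5)/6=-2054/1299
t_q=7/2 → seg 3, τ=1/2; S=-1+-8288/1299·τ+1014/433·τ²+50/1299·τ³=-6235/1732

  seg 0: a=-5 b=3916/1299 c=0 d=1280/1299
  seg 1: a=-1 b=7756/1299 c=1280/433 d=-5101/1299
  seg 2: a=4 b=133/1299 c=-3821/433 d=4835/1299
  seg 3: a=-1 b=-8288/1299 c=1014/433 d=50/1299
  seg 4: a=-5 b=-2054/1299 c=1064/433 d=-1064/3897
S(7/2) = -6235/1732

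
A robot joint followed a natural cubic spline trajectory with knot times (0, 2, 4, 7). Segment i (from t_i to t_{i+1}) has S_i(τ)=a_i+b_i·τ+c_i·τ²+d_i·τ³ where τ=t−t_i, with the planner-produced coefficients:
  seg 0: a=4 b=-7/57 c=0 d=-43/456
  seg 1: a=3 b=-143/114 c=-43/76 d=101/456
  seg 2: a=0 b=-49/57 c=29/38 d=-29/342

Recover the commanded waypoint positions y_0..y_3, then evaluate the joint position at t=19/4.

y_0=4 y_1=3 y_2=0 y_3=2
S(19/4) = -611/2432

y_0 = S_0(0) = a_0 = 4
y_1 = S_1(0) = a_1 = 3
y_2 = S_2(0) = a_2 = 0
y_3 = S_2(3) = 2
t_q=19/4 is in segment 2 (τ=3/4); S_2(τ)=-611/2432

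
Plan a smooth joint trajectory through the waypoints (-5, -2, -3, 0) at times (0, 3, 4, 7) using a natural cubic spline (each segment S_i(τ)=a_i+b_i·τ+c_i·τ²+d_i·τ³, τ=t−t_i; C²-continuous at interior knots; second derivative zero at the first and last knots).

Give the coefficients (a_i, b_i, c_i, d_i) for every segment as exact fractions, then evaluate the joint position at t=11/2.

Δ: Δ0=1, Δ1=-1, Δ2=1
row 1: diag=8, rhs=-12; c'=1/8, d'=-3/2
row 2: denom=8−1·1/8=63/8; d'=(12−1·-3/2)/(63/8)=12/7
back: M2=12/7
back: M1=-3/2−1/8·12/7=-12/7
M: M0=0, M1=-12/7, M2=12/7, M3=0
seg 0: a=-5, c=M0/2=0, d=(M1−M0)/(6·3)=-2/21, b=Δ0−h0·(2M0+M1)/6=13/7
seg 1: a=-2, c=M1/2=-6/7, d=(M2−M1)/(6·1)=4/7, b=Δ1−h1·(2M1+M2)/6=-5/7
seg 2: a=-3, c=M2/2=6/7, d=(M3−M2)/(6·3)=-2/21, b=Δ2−h2·(2M2+M3)/6=-5/7
t_q=11/2 → seg 2, τ=3/2; S=-3+-5/7·τ+6/7·τ²+-2/21·τ³=-69/28

  seg 0: a=-5 b=13/7 c=0 d=-2/21
  seg 1: a=-2 b=-5/7 c=-6/7 d=4/7
  seg 2: a=-3 b=-5/7 c=6/7 d=-2/21
S(11/2) = -69/28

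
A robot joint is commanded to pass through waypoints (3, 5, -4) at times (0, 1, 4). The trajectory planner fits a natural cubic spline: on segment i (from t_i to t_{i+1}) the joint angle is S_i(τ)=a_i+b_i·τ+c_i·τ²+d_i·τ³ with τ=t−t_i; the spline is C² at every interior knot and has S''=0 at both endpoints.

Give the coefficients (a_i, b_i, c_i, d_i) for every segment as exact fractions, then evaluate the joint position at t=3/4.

Δ: Δ0=2, Δ1=-3
row 1: diag=8, rhs=-30; c'=3/8, d'=-15/4
back: M1=-15/4
M: M0=0, M1=-15/4, M2=0
seg 0: a=3, c=M0/2=0, d=(M1−M0)/(6·1)=-5/8, b=Δ0−h0·(2M0+M1)/6=21/8
seg 1: a=5, c=M1/2=-15/8, d=(M2−M1)/(6·3)=5/24, b=Δ1−h1·(2M1+M2)/6=3/4
t_q=3/4 → seg 0, τ=3/4; S=3+21/8·τ+0·τ²+-5/8·τ³=2409/512

  seg 0: a=3 b=21/8 c=0 d=-5/8
  seg 1: a=5 b=3/4 c=-15/8 d=5/24
S(3/4) = 2409/512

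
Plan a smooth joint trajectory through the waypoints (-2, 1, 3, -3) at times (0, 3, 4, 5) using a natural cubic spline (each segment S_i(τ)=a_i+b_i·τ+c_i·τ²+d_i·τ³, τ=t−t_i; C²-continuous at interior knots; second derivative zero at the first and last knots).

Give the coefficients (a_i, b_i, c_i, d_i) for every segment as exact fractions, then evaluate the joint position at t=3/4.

Δ: Δ0=1, Δ1=2, Δ2=-6
row 1: diag=8, rhs=6; c'=1/8, d'=3/4
row 2: denom=4−1·1/8=31/8; d'=(-48−1·3/4)/(31/8)=-390/31
back: M2=-390/31
back: M1=3/4−1/8·-390/31=72/31
M: M0=0, M1=72/31, M2=-390/31, M3=0
seg 0: a=-2, c=M0/2=0, d=(M1−M0)/(6·3)=4/31, b=Δ0−h0·(2M0+M1)/6=-5/31
seg 1: a=1, c=M1/2=36/31, d=(M2−M1)/(6·1)=-77/31, b=Δ1−h1·(2M1+M2)/6=103/31
seg 2: a=3, c=M2/2=-195/31, d=(M3−M2)/(6·1)=65/31, b=Δ2−h2·(2M2+M3)/6=-56/31
t_q=3/4 → seg 0, τ=3/4; S=-2+-5/31·τ+0·τ²+4/31·τ³=-1025/496

  seg 0: a=-2 b=-5/31 c=0 d=4/31
  seg 1: a=1 b=103/31 c=36/31 d=-77/31
  seg 2: a=3 b=-56/31 c=-195/31 d=65/31
S(3/4) = -1025/496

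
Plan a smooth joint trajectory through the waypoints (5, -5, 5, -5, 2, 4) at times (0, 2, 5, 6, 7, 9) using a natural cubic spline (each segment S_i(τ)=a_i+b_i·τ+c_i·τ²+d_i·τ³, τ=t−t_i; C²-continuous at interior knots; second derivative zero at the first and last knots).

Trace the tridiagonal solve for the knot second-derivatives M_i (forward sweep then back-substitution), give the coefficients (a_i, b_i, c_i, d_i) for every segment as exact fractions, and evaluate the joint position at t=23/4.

Δ: Δ0=-5, Δ1=10/3, Δ2=-10, Δ3=7, Δ4=1
row 1: diag=10, rhs=50; c'=3/10, d'=5
row 2: denom=8−3·3/10=71/10; d'=(-80−3·5)/(71/10)=-950/71
row 3: denom=4−1·10/71=274/71; d'=(102−1·-950/71)/(274/71)=4096/137
row 4: denom=6−1·71/274=1573/274; d'=(-36−1·4096/137)/(1573/274)=-18056/1573
back: M4=-18056/1573
back: M3=4096/137−71/274·-18056/1573=51708/1573
back: M2=-950/71−10/71·51708/1573=-28330/1573
back: M1=5−3/10·-28330/1573=16364/1573
M: M0=0, M1=16364/1573, M2=-28330/1573, M3=51708/1573, M4=-18056/1573, M5=0
seg 0: a=5, c=M0/2=0, d=(M1−M0)/(6·2)=4091/4719, b=Δ0−h0·(2M0+M1)/6=-39959/4719
seg 1: a=-5, c=M1/2=8182/1573, d=(M2−M1)/(6·3)=-191/121, b=Δ1−h1·(2M1+M2)/6=9133/4719
seg 2: a=5, c=M2/2=-14165/1573, d=(M3−M2)/(6·1)=40019/4719, b=Δ2−h2·(2M2+M3)/6=-44714/4719
seg 3: a=-5, c=M3/2=25854/1573, d=(M4−M3)/(6·1)=-34882/4719, b=Δ3−h3·(2M3+M4)/6=-877/429
seg 4: a=2, c=M4/2=-9028/1573, d=(M5−M4)/(6·2)=4514/4719, b=Δ4−h4·(2M4+M5)/6=40831/4719
t_q=23/4 → seg 2, τ=3/4; S=5+-44714/4719·τ+-14165/1573·τ²+40019/4719·τ³=-361833/100672

  seg 0: a=5 b=-39959/4719 c=0 d=4091/4719
  seg 1: a=-5 b=9133/4719 c=8182/1573 d=-191/121
  seg 2: a=5 b=-44714/4719 c=-14165/1573 d=40019/4719
  seg 3: a=-5 b=-877/429 c=25854/1573 d=-34882/4719
  seg 4: a=2 b=40831/4719 c=-9028/1573 d=4514/4719
S(23/4) = -361833/100672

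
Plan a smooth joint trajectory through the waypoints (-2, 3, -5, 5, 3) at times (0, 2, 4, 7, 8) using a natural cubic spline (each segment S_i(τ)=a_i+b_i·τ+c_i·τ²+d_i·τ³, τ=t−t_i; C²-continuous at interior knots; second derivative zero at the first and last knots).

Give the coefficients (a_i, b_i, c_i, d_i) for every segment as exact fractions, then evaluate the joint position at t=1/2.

Δ: Δ0=5/2, Δ1=-4, Δ2=10/3, Δ3=-2
row 1: diag=8, rhs=-39; c'=1/4, d'=-39/8
row 2: denom=10−2·1/4=19/2; d'=(44−2·-39/8)/(19/2)=215/38
row 3: denom=8−3·6/19=134/19; d'=(-32−3·215/38)/(134/19)=-1861/268
back: M3=-1861/268
back: M2=215/38−6/19·-1861/268=526/67
back: M1=-39/8−1/4·526/67=-3665/536
M: M0=0, M1=-3665/536, M2=526/67, M3=-1861/268, M4=0
seg 0: a=-2, c=M0/2=0, d=(M1−M0)/(6·2)=-3665/6432, b=Δ0−h0·(2M0+M1)/6=7685/1608
seg 1: a=3, c=M1/2=-3665/1072, d=(M2−M1)/(6·2)=7873/6432, b=Δ1−h1·(2M1+M2)/6=-1655/804
seg 2: a=-5, c=M2/2=263/67, d=(M3−M2)/(6·3)=-3965/4824, b=Δ2−h2·(2M2+M3)/6=-1681/1608
seg 3: a=5, c=M3/2=-1861/536, d=(M4−M3)/(6·1)=1861/1608, b=Δ3−h3·(2M3+M4)/6=253/804
t_q=1/2 → seg 0, τ=1/2; S=-2+7685/1608·τ+0·τ²+-3665/6432·τ³=5461/17152

  seg 0: a=-2 b=7685/1608 c=0 d=-3665/6432
  seg 1: a=3 b=-1655/804 c=-3665/1072 d=7873/6432
  seg 2: a=-5 b=-1681/1608 c=263/67 d=-3965/4824
  seg 3: a=5 b=253/804 c=-1861/536 d=1861/1608
S(1/2) = 5461/17152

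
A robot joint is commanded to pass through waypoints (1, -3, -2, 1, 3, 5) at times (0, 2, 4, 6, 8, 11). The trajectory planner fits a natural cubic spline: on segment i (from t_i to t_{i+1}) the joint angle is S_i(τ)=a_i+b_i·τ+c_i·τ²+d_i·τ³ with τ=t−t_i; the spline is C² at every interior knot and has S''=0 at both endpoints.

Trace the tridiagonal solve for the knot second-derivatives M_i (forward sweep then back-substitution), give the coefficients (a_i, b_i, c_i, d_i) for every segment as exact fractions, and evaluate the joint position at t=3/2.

  seg 0: a=1 b=-2059/795 c=0 d=469/3180
  seg 1: a=-3 b=-652/795 c=469/530 d=-143/1272
  seg 2: a=-2 b=2179/1590 c=223/1060 d=-463/6360
  seg 3: a=1 b=1064/795 c=-12/53 d=91/3180
  seg 4: a=3 b=617/795 c=-29/530 d=29/4770
S(3/2) = -20243/8480

Δ: Δ0=-2, Δ1=1/2, Δ2=3/2, Δ3=1, Δ4=2/3
row 1: diag=8, rhs=15; c'=1/4, d'=15/8
row 2: denom=8−2·1/4=15/2; d'=(6−2·15/8)/(15/2)=3/10
row 3: denom=8−2·4/15=112/15; d'=(-3−2·3/10)/(112/15)=-27/56
row 4: denom=10−2·15/56=265/28; d'=(-2−2·-27/56)/(265/28)=-29/265
back: M4=-29/265
back: M3=-27/56−15/56·-29/265=-24/53
back: M2=3/10−4/15·-24/53=223/530
back: M1=15/8−1/4·223/530=469/265
M: M0=0, M1=469/265, M2=223/530, M3=-24/53, M4=-29/265, M5=0
seg 0: a=1, c=M0/2=0, d=(M1−M0)/(6·2)=469/3180, b=Δ0−h0·(2M0+M1)/6=-2059/795
seg 1: a=-3, c=M1/2=469/530, d=(M2−M1)/(6·2)=-143/1272, b=Δ1−h1·(2M1+M2)/6=-652/795
seg 2: a=-2, c=M2/2=223/1060, d=(M3−M2)/(6·2)=-463/6360, b=Δ2−h2·(2M2+M3)/6=2179/1590
seg 3: a=1, c=M3/2=-12/53, d=(M4−M3)/(6·2)=91/3180, b=Δ3−h3·(2M3+M4)/6=1064/795
seg 4: a=3, c=M4/2=-29/530, d=(M5−M4)/(6·3)=29/4770, b=Δ4−h4·(2M4+M5)/6=617/795
t_q=3/2 → seg 0, τ=3/2; S=1+-2059/795·τ+0·τ²+469/3180·τ³=-20243/8480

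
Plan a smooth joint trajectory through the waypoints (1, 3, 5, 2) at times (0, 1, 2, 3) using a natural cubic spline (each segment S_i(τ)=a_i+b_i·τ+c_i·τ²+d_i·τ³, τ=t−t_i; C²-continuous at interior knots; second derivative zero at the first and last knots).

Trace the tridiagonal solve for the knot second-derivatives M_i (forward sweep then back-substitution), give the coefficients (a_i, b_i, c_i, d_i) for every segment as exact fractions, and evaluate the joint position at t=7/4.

Δ: Δ0=2, Δ1=2, Δ2=-3
row 1: diag=4, rhs=0; c'=1/4, d'=0
row 2: denom=4−1·1/4=15/4; d'=(-30−1·0)/(15/4)=-8
back: M2=-8
back: M1=0−1/4·-8=2
M: M0=0, M1=2, M2=-8, M3=0
seg 0: a=1, c=M0/2=0, d=(M1−M0)/(6·1)=1/3, b=Δ0−h0·(2M0+M1)/6=5/3
seg 1: a=3, c=M1/2=1, d=(M2−M1)/(6·1)=-5/3, b=Δ1−h1·(2M1+M2)/6=8/3
seg 2: a=5, c=M2/2=-4, d=(M3−M2)/(6·1)=4/3, b=Δ2−h2·(2M2+M3)/6=-1/3
t_q=7/4 → seg 1, τ=3/4; S=3+8/3·τ+1·τ²+-5/3·τ³=311/64

  seg 0: a=1 b=5/3 c=0 d=1/3
  seg 1: a=3 b=8/3 c=1 d=-5/3
  seg 2: a=5 b=-1/3 c=-4 d=4/3
S(7/4) = 311/64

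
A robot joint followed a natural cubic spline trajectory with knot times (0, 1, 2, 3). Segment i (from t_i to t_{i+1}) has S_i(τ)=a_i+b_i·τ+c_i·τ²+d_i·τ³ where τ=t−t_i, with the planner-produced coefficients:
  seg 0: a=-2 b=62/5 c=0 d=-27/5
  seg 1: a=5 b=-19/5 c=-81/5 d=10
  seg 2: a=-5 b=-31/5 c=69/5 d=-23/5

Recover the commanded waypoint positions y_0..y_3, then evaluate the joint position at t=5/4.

y_0 = S_0(0) = a_0 = -2
y_1 = S_1(0) = a_1 = 5
y_2 = S_2(0) = a_2 = -5
y_3 = S_2(1) = -2
t_q=5/4 is in segment 1 (τ=1/4); S_1(τ)=511/160

y_0=-2 y_1=5 y_2=-5 y_3=-2
S(5/4) = 511/160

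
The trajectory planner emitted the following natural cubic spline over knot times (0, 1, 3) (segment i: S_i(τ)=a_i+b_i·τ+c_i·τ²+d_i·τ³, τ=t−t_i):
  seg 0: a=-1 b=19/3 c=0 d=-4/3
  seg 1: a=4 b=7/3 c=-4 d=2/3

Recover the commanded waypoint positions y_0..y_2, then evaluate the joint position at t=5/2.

y_0=-1 y_1=4 y_2=-2
S(5/2) = 3/4

y_0 = S_0(0) = a_0 = -1
y_1 = S_1(0) = a_1 = 4
y_2 = S_1(2) = -2
t_q=5/2 is in segment 1 (τ=3/2); S_1(τ)=3/4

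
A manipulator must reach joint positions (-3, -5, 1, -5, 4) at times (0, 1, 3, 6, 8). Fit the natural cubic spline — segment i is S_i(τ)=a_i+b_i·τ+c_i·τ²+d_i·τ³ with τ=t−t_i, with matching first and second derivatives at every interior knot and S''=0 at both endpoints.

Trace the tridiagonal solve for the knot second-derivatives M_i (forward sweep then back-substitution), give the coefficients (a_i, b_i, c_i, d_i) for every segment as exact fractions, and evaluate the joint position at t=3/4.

  seg 0: a=-3 b=-73/23 c=0 d=27/23
  seg 1: a=-5 b=8/23 c=81/23 d=-101/92
  seg 2: a=1 b=29/23 c=-141/46 d=91/138
  seg 3: a=-5 b=31/46 c=66/23 d=-11/23
S(3/4) = -7191/1472

Δ: Δ0=-2, Δ1=3, Δ2=-2, Δ3=9/2
row 1: diag=6, rhs=30; c'=1/3, d'=5
row 2: denom=10−2·1/3=28/3; d'=(-30−2·5)/(28/3)=-30/7
row 3: denom=10−3·9/28=253/28; d'=(39−3·-30/7)/(253/28)=132/23
back: M3=132/23
back: M2=-30/7−9/28·132/23=-141/23
back: M1=5−1/3·-141/23=162/23
M: M0=0, M1=162/23, M2=-141/23, M3=132/23, M4=0
seg 0: a=-3, c=M0/2=0, d=(M1−M0)/(6·1)=27/23, b=Δ0−h0·(2M0+M1)/6=-73/23
seg 1: a=-5, c=M1/2=81/23, d=(M2−M1)/(6·2)=-101/92, b=Δ1−h1·(2M1+M2)/6=8/23
seg 2: a=1, c=M2/2=-141/46, d=(M3−M2)/(6·3)=91/138, b=Δ2−h2·(2M2+M3)/6=29/23
seg 3: a=-5, c=M3/2=66/23, d=(M4−M3)/(6·2)=-11/23, b=Δ3−h3·(2M3+M4)/6=31/46
t_q=3/4 → seg 0, τ=3/4; S=-3+-73/23·τ+0·τ²+27/23·τ³=-7191/1472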